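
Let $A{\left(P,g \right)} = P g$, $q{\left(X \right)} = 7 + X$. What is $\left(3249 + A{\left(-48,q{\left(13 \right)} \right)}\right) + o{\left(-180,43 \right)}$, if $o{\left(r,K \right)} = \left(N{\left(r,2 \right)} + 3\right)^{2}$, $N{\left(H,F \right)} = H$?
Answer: $33618$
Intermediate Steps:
$o{\left(r,K \right)} = \left(3 + r\right)^{2}$ ($o{\left(r,K \right)} = \left(r + 3\right)^{2} = \left(3 + r\right)^{2}$)
$\left(3249 + A{\left(-48,q{\left(13 \right)} \right)}\right) + o{\left(-180,43 \right)} = \left(3249 - 48 \left(7 + 13\right)\right) + \left(3 - 180\right)^{2} = \left(3249 - 960\right) + \left(-177\right)^{2} = \left(3249 - 960\right) + 31329 = 2289 + 31329 = 33618$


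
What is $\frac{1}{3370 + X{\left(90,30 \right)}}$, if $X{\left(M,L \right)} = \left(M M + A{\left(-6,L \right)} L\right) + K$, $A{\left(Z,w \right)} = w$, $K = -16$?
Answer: $\frac{1}{12354} \approx 8.0945 \cdot 10^{-5}$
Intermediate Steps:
$X{\left(M,L \right)} = -16 + L^{2} + M^{2}$ ($X{\left(M,L \right)} = \left(M M + L L\right) - 16 = \left(M^{2} + L^{2}\right) - 16 = \left(L^{2} + M^{2}\right) - 16 = -16 + L^{2} + M^{2}$)
$\frac{1}{3370 + X{\left(90,30 \right)}} = \frac{1}{3370 + \left(-16 + 30^{2} + 90^{2}\right)} = \frac{1}{3370 + \left(-16 + 900 + 8100\right)} = \frac{1}{3370 + 8984} = \frac{1}{12354}$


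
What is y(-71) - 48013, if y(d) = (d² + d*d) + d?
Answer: -38002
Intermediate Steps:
y(d) = d + 2*d² (y(d) = (d² + d²) + d = 2*d² + d = d + 2*d²)
y(-71) - 48013 = -71*(1 + 2*(-71)) - 48013 = -71*(1 - 142) - 48013 = -71*(-141) - 48013 = 10011 - 48013 = -38002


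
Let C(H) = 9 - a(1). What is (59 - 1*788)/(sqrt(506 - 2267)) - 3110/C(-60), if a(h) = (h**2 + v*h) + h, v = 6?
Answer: -3110 + 243*I*sqrt(1761)/587 ≈ -3110.0 + 17.372*I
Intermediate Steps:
a(h) = h**2 + 7*h (a(h) = (h**2 + 6*h) + h = h**2 + 7*h)
C(H) = 1 (C(H) = 9 - (7 + 1) = 9 - 8 = 1)
(59 - 1*788)/(sqrt(506 - 2267)) - 3110/C(-60) = (59 - 1*788)/(sqrt(506 - 2267)) - 3110/1 = (59 - 788)/(sqrt(-1761)) - 3110*1 = -729*(-I*sqrt(1761)/1761) - 3110 = -(-243)*I*sqrt(1761)/587 - 3110 = 243*I*sqrt(1761)/587 - 3110 = -3110 + 243*I*sqrt(1761)/587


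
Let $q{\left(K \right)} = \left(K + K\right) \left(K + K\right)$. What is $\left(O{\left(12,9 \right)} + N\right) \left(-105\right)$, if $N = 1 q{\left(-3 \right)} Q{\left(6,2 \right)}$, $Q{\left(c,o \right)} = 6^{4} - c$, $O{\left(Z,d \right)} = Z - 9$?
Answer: $-4876515$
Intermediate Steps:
$O{\left(Z,d \right)} = -9 + Z$
$Q{\left(c,o \right)} = 1296 - c$
$q{\left(K \right)} = 4 K^{2}$ ($q{\left(K \right)} = 2 K 2 K = 4 K^{2}$)
$N = 46440$ ($N = 1 \cdot 4 \left(-3\right)^{2} \left(1296 - 6\right) = 1 \cdot 4 \cdot 9 \left(1296 - 6\right) = 1 \cdot 36 \cdot 1290 = 36 \cdot 1290 = 46440$)
$\left(O{\left(12,9 \right)} + N\right) \left(-105\right) = \left(\left(-9 + 12\right) + 46440\right) \left(-105\right) = \left(3 + 46440\right) \left(-105\right) = 46443 \left(-105\right) = -4876515$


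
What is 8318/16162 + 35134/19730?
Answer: 182987462/79719065 ≈ 2.2954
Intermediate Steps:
8318/16162 + 35134/19730 = 8318*(1/16162) + 35134*(1/19730) = 4159/8081 + 17567/9865 = 182987462/79719065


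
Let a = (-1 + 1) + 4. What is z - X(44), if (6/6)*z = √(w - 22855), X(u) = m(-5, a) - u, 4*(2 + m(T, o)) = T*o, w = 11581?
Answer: 51 + I*√11274 ≈ 51.0 + 106.18*I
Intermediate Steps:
a = 4 (a = 0 + 4 = 4)
m(T, o) = -2 + T*o/4 (m(T, o) = -2 + (T*o)/4 = -2 + T*o/4)
X(u) = -7 - u (X(u) = (-2 + (¼)*(-5)*4) - u = (-2 - 5) - u = -7 - u)
z = I*√11274 (z = √(11581 - 22855) = √(-11274) = I*√11274 ≈ 106.18*I)
z - X(44) = I*√11274 - (-7 - 1*44) = I*√11274 - (-7 - 44) = I*√11274 - 1*(-51) = I*√11274 + 51 = 51 + I*√11274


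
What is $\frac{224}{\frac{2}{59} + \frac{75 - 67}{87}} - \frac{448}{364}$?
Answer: $\frac{7468480}{4199} \approx 1778.6$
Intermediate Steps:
$\frac{224}{\frac{2}{59} + \frac{75 - 67}{87}} - \frac{448}{364} = \frac{224}{2 \cdot \frac{1}{59} + 8 \cdot \frac{1}{87}} - \frac{16}{13} = \frac{224}{\frac{2}{59} + \frac{8}{87}} - \frac{16}{13} = \frac{224}{\frac{646}{5133}} - \frac{16}{13} = 224 \cdot \frac{5133}{646} - \frac{16}{13} = \frac{574896}{323} - \frac{16}{13} = \frac{7468480}{4199}$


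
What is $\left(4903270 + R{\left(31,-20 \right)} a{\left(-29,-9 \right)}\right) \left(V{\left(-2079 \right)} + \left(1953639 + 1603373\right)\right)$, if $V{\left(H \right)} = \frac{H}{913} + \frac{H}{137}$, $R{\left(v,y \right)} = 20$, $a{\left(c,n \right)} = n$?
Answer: $\frac{198313246457456180}{11371} \approx 1.744 \cdot 10^{13}$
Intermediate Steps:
$V{\left(H \right)} = \frac{1050 H}{125081}$ ($V{\left(H \right)} = H \frac{1}{913} + H \frac{1}{137} = \frac{H}{913} + \frac{H}{137} = \frac{1050 H}{125081}$)
$\left(4903270 + R{\left(31,-20 \right)} a{\left(-29,-9 \right)}\right) \left(V{\left(-2079 \right)} + \left(1953639 + 1603373\right)\right) = \left(4903270 + 20 \left(-9\right)\right) \left(\frac{1050}{125081} \left(-2079\right) + \left(1953639 + 1603373\right)\right) = \left(4903270 - 180\right) \left(- \frac{198450}{11371} + 3557012\right) = 4903090 \cdot \frac{40446585002}{11371} = \frac{198313246457456180}{11371}$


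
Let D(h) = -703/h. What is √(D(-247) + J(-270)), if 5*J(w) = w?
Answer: I*√8645/13 ≈ 7.1522*I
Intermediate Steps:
J(w) = w/5
√(D(-247) + J(-270)) = √(-703/(-247) + (⅕)*(-270)) = √(-703*(-1/247) - 54) = √(37/13 - 54) = √(-665/13) = I*√8645/13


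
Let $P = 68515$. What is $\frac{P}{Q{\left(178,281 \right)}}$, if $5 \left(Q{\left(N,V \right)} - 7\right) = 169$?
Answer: $\frac{342575}{204} \approx 1679.3$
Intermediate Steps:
$Q{\left(N,V \right)} = \frac{204}{5}$ ($Q{\left(N,V \right)} = 7 + \frac{1}{5} \cdot 169 = 7 + \frac{169}{5} = \frac{204}{5}$)
$\frac{P}{Q{\left(178,281 \right)}} = \frac{68515}{\frac{204}{5}} = 68515 \cdot \frac{5}{204} = \frac{342575}{204}$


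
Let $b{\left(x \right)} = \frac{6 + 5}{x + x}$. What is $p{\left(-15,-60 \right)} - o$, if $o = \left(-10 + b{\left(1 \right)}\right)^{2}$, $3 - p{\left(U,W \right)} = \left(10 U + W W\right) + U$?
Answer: $- \frac{13809}{4} \approx -3452.3$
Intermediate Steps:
$b{\left(x \right)} = \frac{11}{2 x}$
$p{\left(U,W \right)} = 3 - W^{2} - 11 U$ ($p{\left(U,W \right)} = 3 - \left(\left(10 U + W W\right) + U\right) = 3 - \left(\left(10 U + W^{2}\right) + U\right) = 3 - \left(\left(W^{2} + 10 U\right) + U\right) = 3 - \left(W^{2} + 11 U\right) = 3 - W^{2} - 11 U$)
$o = \frac{81}{4}$ ($o = \left(-10 + \frac{11}{2 \cdot 1}\right)^{2} = \left(-10 + \frac{11}{2} \cdot 1\right)^{2} = \left(-10 + \frac{11}{2}\right)^{2} = \left(- \frac{9}{2}\right)^{2} = \frac{81}{4} \approx 20.25$)
$p{\left(-15,-60 \right)} - o = \left(3 - \left(-60\right)^{2} - -165\right) - \frac{81}{4} = \left(3 - 3600 + 165\right) - \frac{81}{4} = -3432 - \frac{81}{4} = - \frac{13809}{4}$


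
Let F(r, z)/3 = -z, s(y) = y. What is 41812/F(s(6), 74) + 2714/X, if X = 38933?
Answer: -813632044/4321563 ≈ -188.27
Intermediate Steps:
F(r, z) = -3*z (F(r, z) = 3*(-z) = -3*z)
41812/F(s(6), 74) + 2714/X = 41812/((-3*74)) + 2714/38933 = 41812/(-222) + 2714*(1/38933) = 41812*(-1/222) + 2714/38933 = -20906/111 + 2714/38933 = -813632044/4321563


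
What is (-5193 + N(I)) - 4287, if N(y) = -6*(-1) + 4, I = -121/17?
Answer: -9470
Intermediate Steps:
I = -121/17 (I = -121*1/17 = -121/17 ≈ -7.1176)
N(y) = 10 (N(y) = 6 + 4 = 10)
(-5193 + N(I)) - 4287 = (-5193 + 10) - 4287 = -5183 - 4287 = -9470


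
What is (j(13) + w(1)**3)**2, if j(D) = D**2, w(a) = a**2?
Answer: 28900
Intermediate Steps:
(j(13) + w(1)**3)**2 = (13**2 + (1**2)**3)**2 = (169 + 1**3)**2 = (169 + 1)**2 = 170**2 = 28900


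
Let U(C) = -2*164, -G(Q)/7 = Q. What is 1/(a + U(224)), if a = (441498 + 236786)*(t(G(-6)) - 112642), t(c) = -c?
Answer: -1/76431754584 ≈ -1.3084e-11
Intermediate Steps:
G(Q) = -7*Q
U(C) = -328
a = -76431754256 (a = (441498 + 236786)*(-(-7)*(-6) - 112642) = 678284*(-1*42 - 112642) = 678284*(-42 - 112642) = 678284*(-112684) = -76431754256)
1/(a + U(224)) = 1/(-76431754256 - 328) = 1/(-76431754584) = -1/76431754584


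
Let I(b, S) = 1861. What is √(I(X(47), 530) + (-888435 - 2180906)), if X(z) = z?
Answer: 2*I*√766870 ≈ 1751.4*I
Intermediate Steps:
√(I(X(47), 530) + (-888435 - 2180906)) = √(1861 + (-888435 - 2180906)) = √(1861 - 3069341) = √(-3067480) = 2*I*√766870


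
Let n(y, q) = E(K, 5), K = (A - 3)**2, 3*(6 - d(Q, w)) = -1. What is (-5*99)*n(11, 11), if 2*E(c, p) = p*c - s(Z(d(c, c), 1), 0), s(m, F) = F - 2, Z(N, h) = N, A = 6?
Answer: -23265/2 ≈ -11633.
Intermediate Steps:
d(Q, w) = 19/3 (d(Q, w) = 6 - 1/3*(-1) = 6 + 1/3 = 19/3)
K = 9 (K = (6 - 3)**2 = 3**2 = 9)
s(m, F) = -2 + F
E(c, p) = 1 + c*p/2 (E(c, p) = (p*c - (-2 + 0))/2 = (c*p - 1*(-2))/2 = (c*p + 2)/2 = (2 + c*p)/2 = 1 + c*p/2)
n(y, q) = 47/2 (n(y, q) = 1 + (1/2)*9*5 = 1 + 45/2 = 47/2)
(-5*99)*n(11, 11) = -5*99*(47/2) = -495*47/2 = -23265/2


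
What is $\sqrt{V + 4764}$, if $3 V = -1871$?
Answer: $\frac{\sqrt{37263}}{3} \approx 64.345$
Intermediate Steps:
$V = - \frac{1871}{3}$ ($V = \frac{1}{3} \left(-1871\right) = - \frac{1871}{3} \approx -623.67$)
$\sqrt{V + 4764} = \sqrt{- \frac{1871}{3} + 4764} = \sqrt{\frac{12421}{3}} = \frac{\sqrt{37263}}{3}$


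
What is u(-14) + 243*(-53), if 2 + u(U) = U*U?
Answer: -12685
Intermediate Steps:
u(U) = -2 + U² (u(U) = -2 + U*U = -2 + U²)
u(-14) + 243*(-53) = (-2 + (-14)²) + 243*(-53) = (-2 + 196) - 12879 = 194 - 12879 = -12685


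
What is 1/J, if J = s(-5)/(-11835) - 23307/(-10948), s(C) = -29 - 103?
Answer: 2540580/5436931 ≈ 0.46728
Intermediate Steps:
s(C) = -132
J = 5436931/2540580 (J = -132/(-11835) - 23307/(-10948) = -132*(-1/11835) - 23307*(-1/10948) = 44/3945 + 1371/644 = 5436931/2540580 ≈ 2.1400)
1/J = 1/(5436931/2540580) = 2540580/5436931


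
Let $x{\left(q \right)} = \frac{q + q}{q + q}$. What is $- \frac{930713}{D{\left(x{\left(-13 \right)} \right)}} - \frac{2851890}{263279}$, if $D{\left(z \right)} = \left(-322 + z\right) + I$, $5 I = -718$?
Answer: $\frac{1218560999165}{611597117} \approx 1992.4$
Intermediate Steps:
$I = - \frac{718}{5}$ ($I = \frac{1}{5} \left(-718\right) = - \frac{718}{5} \approx -143.6$)
$x{\left(q \right)} = 1$ ($x{\left(q \right)} = \frac{2 q}{2 q} = 2 q \frac{1}{2 q} = 1$)
$D{\left(z \right)} = - \frac{2328}{5} + z$ ($D{\left(z \right)} = \left(-322 + z\right) - \frac{718}{5} = - \frac{2328}{5} + z$)
$- \frac{930713}{D{\left(x{\left(-13 \right)} \right)}} - \frac{2851890}{263279} = - \frac{930713}{- \frac{2328}{5} + 1} - \frac{2851890}{263279} = - \frac{930713}{- \frac{2323}{5}} - \frac{2851890}{263279} = \left(-930713\right) \left(- \frac{5}{2323}\right) - \frac{2851890}{263279} = \frac{4653565}{2323} - \frac{2851890}{263279} = \frac{1218560999165}{611597117}$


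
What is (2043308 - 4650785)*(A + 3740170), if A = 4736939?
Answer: -22103866743993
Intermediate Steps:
(2043308 - 4650785)*(A + 3740170) = (2043308 - 4650785)*(4736939 + 3740170) = -2607477*8477109 = -22103866743993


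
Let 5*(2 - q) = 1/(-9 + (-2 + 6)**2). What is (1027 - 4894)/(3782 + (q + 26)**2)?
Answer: -1579025/1863797 ≈ -0.84721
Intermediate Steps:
q = 69/35 (q = 2 - 1/(5*(-9 + (-2 + 6)**2)) = 2 - 1/(5*(-9 + 4**2)) = 2 - 1/(5*(-9 + 16)) = 2 - 1/5/7 = 2 - 1/5*1/7 = 2 - 1/35 = 69/35 ≈ 1.9714)
(1027 - 4894)/(3782 + (q + 26)**2) = (1027 - 4894)/(3782 + (69/35 + 26)**2) = -3867/(3782 + (979/35)**2) = -3867/(3782 + 958441/1225) = -3867/5591391/1225 = -3867*1225/5591391 = -1579025/1863797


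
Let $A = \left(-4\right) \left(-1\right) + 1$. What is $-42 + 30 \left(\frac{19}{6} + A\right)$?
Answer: $203$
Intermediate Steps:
$A = 5$ ($A = 4 + 1 = 5$)
$-42 + 30 \left(\frac{19}{6} + A\right) = -42 + 30 \left(\frac{19}{6} + 5\right) = -42 + 30 \cdot \frac{49}{6} = -42 + 245 = 203$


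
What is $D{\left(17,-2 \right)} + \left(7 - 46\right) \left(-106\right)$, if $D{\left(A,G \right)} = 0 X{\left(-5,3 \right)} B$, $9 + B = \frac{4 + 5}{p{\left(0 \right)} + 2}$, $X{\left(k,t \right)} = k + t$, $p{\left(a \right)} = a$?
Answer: $4134$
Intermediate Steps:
$B = - \frac{9}{2}$ ($B = -9 + \frac{4 + 5}{0 + 2} = -9 + \frac{9}{2} = - \frac{9}{2} \approx -4.5$)
$D{\left(A,G \right)} = 0$ ($D{\left(A,G \right)} = 0 \left(-5 + 3\right) \left(- \frac{9}{2}\right) = 0 \left(-2\right) \left(- \frac{9}{2}\right) = 0 \left(- \frac{9}{2}\right) = 0$)
$D{\left(17,-2 \right)} + \left(7 - 46\right) \left(-106\right) = 0 + \left(7 - 46\right) \left(-106\right) = 0 - -4134 = 0 + 4134 = 4134$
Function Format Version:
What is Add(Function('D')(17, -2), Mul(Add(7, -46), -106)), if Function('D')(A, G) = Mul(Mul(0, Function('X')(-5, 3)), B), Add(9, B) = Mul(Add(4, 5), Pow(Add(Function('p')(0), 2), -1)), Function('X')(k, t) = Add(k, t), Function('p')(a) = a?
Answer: 4134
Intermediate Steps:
B = Rational(-9, 2) (B = Add(-9, Mul(Add(4, 5), Pow(Add(0, 2), -1))) = Add(-9, Mul(9, Pow(2, -1))) = Add(-9, Mul(9, Rational(1, 2))) = Add(-9, Rational(9, 2)) = Rational(-9, 2) ≈ -4.5000)
Function('D')(A, G) = 0 (Function('D')(A, G) = Mul(Mul(0, Add(-5, 3)), Rational(-9, 2)) = Mul(Mul(0, -2), Rational(-9, 2)) = Mul(0, Rational(-9, 2)) = 0)
Add(Function('D')(17, -2), Mul(Add(7, -46), -106)) = Add(0, Mul(Add(7, -46), -106)) = Add(0, Mul(-39, -106)) = Add(0, 4134) = 4134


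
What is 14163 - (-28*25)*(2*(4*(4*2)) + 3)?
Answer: 61063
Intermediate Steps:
14163 - (-28*25)*(2*(4*(4*2)) + 3) = 14163 - (-700)*(2*(4*8) + 3) = 14163 - (-700)*(2*32 + 3) = 14163 - (-700)*(64 + 3) = 14163 - (-700)*67 = 14163 - 1*(-46900) = 14163 + 46900 = 61063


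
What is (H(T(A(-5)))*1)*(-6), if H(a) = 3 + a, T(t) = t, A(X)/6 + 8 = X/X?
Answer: 234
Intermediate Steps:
A(X) = -42 (A(X) = -48 + 6*(X/X) = -48 + 6*1 = -48 + 6 = -42)
(H(T(A(-5)))*1)*(-6) = ((3 - 42)*1)*(-6) = -39*1*(-6) = -39*(-6) = 234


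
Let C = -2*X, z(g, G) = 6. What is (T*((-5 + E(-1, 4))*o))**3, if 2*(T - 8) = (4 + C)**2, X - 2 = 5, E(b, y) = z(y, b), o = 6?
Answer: 42144192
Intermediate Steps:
E(b, y) = 6
X = 7 (X = 2 + 5 = 7)
C = -14 (C = -2*7 = -14)
T = 58 (T = 8 + (4 - 14)**2/2 = 8 + (1/2)*(-10)**2 = 8 + (1/2)*100 = 8 + 50 = 58)
(T*((-5 + E(-1, 4))*o))**3 = (58*((-5 + 6)*6))**3 = (58*(1*6))**3 = (58*6)**3 = 348**3 = 42144192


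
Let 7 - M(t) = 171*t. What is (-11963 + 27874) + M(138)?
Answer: -7680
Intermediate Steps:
M(t) = 7 - 171*t
(-11963 + 27874) + M(138) = (-11963 + 27874) + (7 - 171*138) = 15911 + (7 - 23598) = 15911 - 23591 = -7680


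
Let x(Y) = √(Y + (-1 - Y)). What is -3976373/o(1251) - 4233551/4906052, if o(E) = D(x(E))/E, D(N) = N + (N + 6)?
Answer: -4575913913939638/6132565 + 4974442623*I/20 ≈ -7.4617e+8 + 2.4872e+8*I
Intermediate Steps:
x(Y) = I (x(Y) = √(-1) = I)
D(N) = 6 + 2*N (D(N) = N + (6 + N) = 6 + 2*N)
o(E) = (6 + 2*I)/E
-3976373/o(1251) - 4233551/4906052 = -(14923327869/20 - 4974442623*I/20) - 4233551/4906052 = -(14923327869/20 - 4974442623*I/20) - 4233551*1/4906052 = -3976373*1565001*(2/417 - 2*I/1251)/40 - 4233551/4906052 = -6223027721373*(2/417 - 2*I/1251)/40 - 4233551/4906052 = -4233551/4906052 - 6223027721373*(2/417 - 2*I/1251)/40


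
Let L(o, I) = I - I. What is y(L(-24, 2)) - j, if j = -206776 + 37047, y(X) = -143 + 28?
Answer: 169614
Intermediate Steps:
L(o, I) = 0
y(X) = -115
j = -169729
y(L(-24, 2)) - j = -115 - 1*(-169729) = -115 + 169729 = 169614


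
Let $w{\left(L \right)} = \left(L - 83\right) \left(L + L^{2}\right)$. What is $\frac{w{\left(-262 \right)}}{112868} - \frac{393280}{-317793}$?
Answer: $- \frac{18356938405}{88346454} \approx -207.78$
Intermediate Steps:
$w{\left(L \right)} = \left(-83 + L\right) \left(L + L^{2}\right)$
$\frac{w{\left(-262 \right)}}{112868} - \frac{393280}{-317793} = \frac{\left(-262\right) \left(-83 + \left(-262\right)^{2} - -21484\right)}{112868} - \frac{393280}{-317793} = - 262 \left(-83 + 68644 + 21484\right) \frac{1}{112868} - - \frac{393280}{317793} = \left(-262\right) 90045 \cdot \frac{1}{112868} + \frac{393280}{317793} = \left(-23591790\right) \frac{1}{112868} + \frac{393280}{317793} = - \frac{406755}{1946} + \frac{393280}{317793} = - \frac{18356938405}{88346454}$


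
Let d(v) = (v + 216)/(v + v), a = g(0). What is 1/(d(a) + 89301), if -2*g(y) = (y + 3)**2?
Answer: 2/178555 ≈ 1.1201e-5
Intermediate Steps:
g(y) = -(3 + y)**2/2 (g(y) = -(y + 3)**2/2 = -(3 + y)**2/2)
a = -9/2 (a = -(3 + 0)**2/2 = -1/2*3**2 = -1/2*9 = -9/2 ≈ -4.5000)
d(v) = (216 + v)/(2*v) (d(v) = (216 + v)/((2*v)) = (216 + v)*(1/(2*v)) = (216 + v)/(2*v))
1/(d(a) + 89301) = 1/((216 - 9/2)/(2*(-9/2)) + 89301) = 1/((1/2)*(-2/9)*(423/2) + 89301) = 1/(-47/2 + 89301) = 1/(178555/2) = 2/178555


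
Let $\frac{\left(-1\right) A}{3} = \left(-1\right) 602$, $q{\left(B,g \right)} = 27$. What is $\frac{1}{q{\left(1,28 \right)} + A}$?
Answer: $\frac{1}{1833} \approx 0.00054555$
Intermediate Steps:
$A = 1806$ ($A = - 3 \left(\left(-1\right) 602\right) = \left(-3\right) \left(-602\right) = 1806$)
$\frac{1}{q{\left(1,28 \right)} + A} = \frac{1}{27 + 1806} = \frac{1}{1833}$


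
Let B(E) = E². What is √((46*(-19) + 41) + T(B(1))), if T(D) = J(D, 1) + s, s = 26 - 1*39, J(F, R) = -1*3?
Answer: I*√849 ≈ 29.138*I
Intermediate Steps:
J(F, R) = -3
s = -13 (s = 26 - 39 = -13)
T(D) = -16 (T(D) = -3 - 13 = -16)
√((46*(-19) + 41) + T(B(1))) = √((46*(-19) + 41) - 16) = √((-874 + 41) - 16) = √(-833 - 16) = √(-849) = I*√849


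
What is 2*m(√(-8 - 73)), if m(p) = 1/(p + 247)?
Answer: 247/30545 - 9*I/30545 ≈ 0.0080864 - 0.00029465*I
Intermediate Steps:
m(p) = 1/(247 + p)
2*m(√(-8 - 73)) = 2/(247 + √(-8 - 73)) = 2/(247 + √(-81)) = 2/(247 + 9*I) = 2*((247 - 9*I)/61090) = (247 - 9*I)/30545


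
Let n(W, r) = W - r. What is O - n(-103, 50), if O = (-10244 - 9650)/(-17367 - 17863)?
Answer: 2705042/17615 ≈ 153.56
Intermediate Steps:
O = 9947/17615 (O = -19894/(-35230) = -19894*(-1/35230) = 9947/17615 ≈ 0.56469)
O - n(-103, 50) = 9947/17615 - (-103 - 1*50) = 9947/17615 - (-103 - 50) = 9947/17615 - 1*(-153) = 9947/17615 + 153 = 2705042/17615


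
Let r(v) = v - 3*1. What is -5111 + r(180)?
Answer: -4934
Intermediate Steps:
r(v) = -3 + v (r(v) = v - 3 = -3 + v)
-5111 + r(180) = -5111 + (-3 + 180) = -5111 + 177 = -4934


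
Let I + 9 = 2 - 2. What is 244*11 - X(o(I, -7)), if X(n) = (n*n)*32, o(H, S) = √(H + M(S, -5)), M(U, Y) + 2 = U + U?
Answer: 3484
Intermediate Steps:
I = -9 (I = -9 + (2 - 2) = -9 + 0 = -9)
M(U, Y) = -2 + 2*U (M(U, Y) = -2 + (U + U) = -2 + 2*U)
o(H, S) = √(-2 + H + 2*S) (o(H, S) = √(H + (-2 + 2*S)) = √(-2 + H + 2*S))
X(n) = 32*n² (X(n) = n²*32 = 32*n²)
244*11 - X(o(I, -7)) = 244*11 - 32*(√(-2 - 9 + 2*(-7)))² = 2684 - 32*(√(-2 - 9 - 14))² = 2684 - 32*(√(-25))² = 2684 - 32*(5*I)² = 2684 - 32*(-25) = 2684 - 1*(-800) = 2684 + 800 = 3484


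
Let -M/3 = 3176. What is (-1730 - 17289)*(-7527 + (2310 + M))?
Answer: 280435155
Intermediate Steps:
M = -9528 (M = -3*3176 = -9528)
(-1730 - 17289)*(-7527 + (2310 + M)) = (-1730 - 17289)*(-7527 + (2310 - 9528)) = -19019*(-7527 - 7218) = -19019*(-14745) = 280435155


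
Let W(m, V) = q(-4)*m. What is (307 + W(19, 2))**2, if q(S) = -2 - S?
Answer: 119025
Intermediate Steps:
W(m, V) = 2*m (W(m, V) = (-2 - 1*(-4))*m = (-2 + 4)*m = 2*m)
(307 + W(19, 2))**2 = (307 + 2*19)**2 = (307 + 38)**2 = 345**2 = 119025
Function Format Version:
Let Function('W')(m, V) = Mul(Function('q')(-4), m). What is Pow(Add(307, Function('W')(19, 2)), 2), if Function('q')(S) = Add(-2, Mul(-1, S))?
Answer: 119025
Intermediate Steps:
Function('W')(m, V) = Mul(2, m) (Function('W')(m, V) = Mul(Add(-2, Mul(-1, -4)), m) = Mul(Add(-2, 4), m) = Mul(2, m))
Pow(Add(307, Function('W')(19, 2)), 2) = Pow(Add(307, Mul(2, 19)), 2) = Pow(Add(307, 38), 2) = Pow(345, 2) = 119025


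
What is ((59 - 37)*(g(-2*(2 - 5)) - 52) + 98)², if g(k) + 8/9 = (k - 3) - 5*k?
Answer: 223084096/81 ≈ 2.7541e+6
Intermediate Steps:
g(k) = -35/9 - 4*k (g(k) = -8/9 + ((k - 3) - 5*k) = -8/9 + ((-3 + k) - 5*k) = -8/9 + (-3 - 4*k) = -35/9 - 4*k)
((59 - 37)*(g(-2*(2 - 5)) - 52) + 98)² = ((59 - 37)*((-35/9 - (-8)*(2 - 5)) - 52) + 98)² = (22*((-35/9 - (-8)*(-3)) - 52) + 98)² = (22*((-35/9 - 4*6) - 52) + 98)² = (22*((-35/9 - 24) - 52) + 98)² = (22*(-251/9 - 52) + 98)² = (22*(-719/9) + 98)² = (-15818/9 + 98)² = (-14936/9)² = 223084096/81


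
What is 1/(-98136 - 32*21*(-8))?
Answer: -1/92760 ≈ -1.0781e-5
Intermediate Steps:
1/(-98136 - 32*21*(-8)) = 1/(-98136 - 672*(-8)) = 1/(-98136 + 5376) = 1/(-92760) = -1/92760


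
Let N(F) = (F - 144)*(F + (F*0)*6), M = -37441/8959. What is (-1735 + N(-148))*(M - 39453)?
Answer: -14663403581508/8959 ≈ -1.6367e+9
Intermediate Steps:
M = -37441/8959 ≈ -4.1792
N(F) = F*(-144 + F) (N(F) = (-144 + F)*(F + 0*6) = (-144 + F)*(F + 0) = (-144 + F)*F = F*(-144 + F))
(-1735 + N(-148))*(M - 39453) = (-1735 - 148*(-144 - 148))*(-37441/8959 - 39453) = (-1735 - 148*(-292))*(-353496868/8959) = (-1735 + 43216)*(-353496868/8959) = 41481*(-353496868/8959) = -14663403581508/8959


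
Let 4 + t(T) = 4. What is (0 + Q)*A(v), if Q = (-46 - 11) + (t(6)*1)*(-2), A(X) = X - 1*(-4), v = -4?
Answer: 0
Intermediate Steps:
t(T) = 0 (t(T) = -4 + 4 = 0)
A(X) = 4 + X (A(X) = X + 4 = 4 + X)
Q = -57 (Q = (-46 - 11) + (0*1)*(-2) = -57 + 0*(-2) = -57 + 0 = -57)
(0 + Q)*A(v) = (0 - 57)*(4 - 4) = -57*0 = 0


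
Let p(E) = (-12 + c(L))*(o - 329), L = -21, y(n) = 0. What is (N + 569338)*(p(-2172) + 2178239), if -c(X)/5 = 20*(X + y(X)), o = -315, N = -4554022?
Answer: -3321501087828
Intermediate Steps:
c(X) = -100*X (c(X) = -100*(X + 0) = -100*X)
p(E) = -1344672 (p(E) = (-12 - 100*(-21))*(-315 - 329) = (-12 + 2100)*(-644) = 2088*(-644) = -1344672)
(N + 569338)*(p(-2172) + 2178239) = (-4554022 + 569338)*(-1344672 + 2178239) = -3984684*833567 = -3321501087828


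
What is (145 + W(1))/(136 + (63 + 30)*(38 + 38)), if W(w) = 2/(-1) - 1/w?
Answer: 71/3602 ≈ 0.019711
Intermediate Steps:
W(w) = -2 - 1/w (W(w) = 2*(-1) - 1/w = -2 - 1/w)
(145 + W(1))/(136 + (63 + 30)*(38 + 38)) = (145 + (-2 - 1/1))/(136 + (63 + 30)*(38 + 38)) = (145 + (-2 - 1*1))/(136 + 93*76) = (145 + (-2 - 1))/(136 + 7068) = (145 - 3)/7204 = (1/7204)*142 = 71/3602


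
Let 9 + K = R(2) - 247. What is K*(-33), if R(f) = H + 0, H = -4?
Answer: 8580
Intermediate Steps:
R(f) = -4 (R(f) = -4 + 0 = -4)
K = -260 (K = -9 + (-4 - 247) = -9 - 251 = -260)
K*(-33) = -260*(-33) = 8580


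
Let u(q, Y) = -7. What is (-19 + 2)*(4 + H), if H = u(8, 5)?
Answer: 51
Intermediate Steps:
H = -7
(-19 + 2)*(4 + H) = (-19 + 2)*(4 - 7) = -17*(-3) = 51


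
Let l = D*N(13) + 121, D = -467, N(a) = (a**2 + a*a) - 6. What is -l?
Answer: 154923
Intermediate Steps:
N(a) = -6 + 2*a**2 (N(a) = (a**2 + a**2) - 6 = 2*a**2 - 6 = -6 + 2*a**2)
l = -154923 (l = -467*(-6 + 2*13**2) + 121 = -467*(-6 + 2*169) + 121 = -467*(-6 + 338) + 121 = -467*332 + 121 = -155044 + 121 = -154923)
-l = -1*(-154923) = 154923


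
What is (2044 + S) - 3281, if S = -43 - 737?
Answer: -2017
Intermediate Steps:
S = -780
(2044 + S) - 3281 = (2044 - 780) - 3281 = 1264 - 3281 = -2017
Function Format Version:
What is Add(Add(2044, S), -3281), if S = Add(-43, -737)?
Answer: -2017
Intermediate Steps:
S = -780
Add(Add(2044, S), -3281) = Add(Add(2044, -780), -3281) = Add(1264, -3281) = -2017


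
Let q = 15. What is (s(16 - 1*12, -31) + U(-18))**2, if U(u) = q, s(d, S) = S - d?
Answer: 400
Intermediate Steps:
U(u) = 15
(s(16 - 1*12, -31) + U(-18))**2 = ((-31 - (16 - 1*12)) + 15)**2 = ((-31 - (16 - 12)) + 15)**2 = ((-31 - 1*4) + 15)**2 = ((-31 - 4) + 15)**2 = (-35 + 15)**2 = (-20)**2 = 400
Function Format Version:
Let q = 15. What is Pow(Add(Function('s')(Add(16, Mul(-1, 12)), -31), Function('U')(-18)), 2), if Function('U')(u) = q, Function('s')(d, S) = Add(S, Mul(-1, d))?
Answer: 400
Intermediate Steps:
Function('U')(u) = 15
Pow(Add(Function('s')(Add(16, Mul(-1, 12)), -31), Function('U')(-18)), 2) = Pow(Add(Add(-31, Mul(-1, Add(16, Mul(-1, 12)))), 15), 2) = Pow(Add(Add(-31, Mul(-1, Add(16, -12))), 15), 2) = Pow(Add(Add(-31, Mul(-1, 4)), 15), 2) = Pow(Add(Add(-31, -4), 15), 2) = Pow(Add(-35, 15), 2) = Pow(-20, 2) = 400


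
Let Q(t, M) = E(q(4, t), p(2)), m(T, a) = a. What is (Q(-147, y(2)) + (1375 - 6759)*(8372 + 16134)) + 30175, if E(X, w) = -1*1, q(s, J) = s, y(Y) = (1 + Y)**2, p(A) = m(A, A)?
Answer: -131910130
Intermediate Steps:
p(A) = A
E(X, w) = -1
Q(t, M) = -1
(Q(-147, y(2)) + (1375 - 6759)*(8372 + 16134)) + 30175 = (-1 + (1375 - 6759)*(8372 + 16134)) + 30175 = (-1 - 5384*24506) + 30175 = (-1 - 131940304) + 30175 = -131940305 + 30175 = -131910130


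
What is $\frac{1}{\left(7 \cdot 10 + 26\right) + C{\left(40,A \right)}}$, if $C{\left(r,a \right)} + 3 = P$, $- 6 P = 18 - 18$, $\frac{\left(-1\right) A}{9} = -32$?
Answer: $\frac{1}{93} \approx 0.010753$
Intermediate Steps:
$A = 288$ ($A = \left(-9\right) \left(-32\right) = 288$)
$P = 0$ ($P = - \frac{18 - 18}{6} = \left(- \frac{1}{6}\right) 0 = 0$)
$C{\left(r,a \right)} = -3$ ($C{\left(r,a \right)} = -3 + 0 = -3$)
$\frac{1}{\left(7 \cdot 10 + 26\right) + C{\left(40,A \right)}} = \frac{1}{\left(7 \cdot 10 + 26\right) - 3} = \frac{1}{\left(70 + 26\right) - 3} = \frac{1}{96 - 3} = \frac{1}{93}$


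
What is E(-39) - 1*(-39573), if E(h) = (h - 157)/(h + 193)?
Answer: 435289/11 ≈ 39572.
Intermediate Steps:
E(h) = (-157 + h)/(193 + h)
E(-39) - 1*(-39573) = (-157 - 39)/(193 - 39) - 1*(-39573) = -196/154 + 39573 = (1/154)*(-196) + 39573 = -14/11 + 39573 = 435289/11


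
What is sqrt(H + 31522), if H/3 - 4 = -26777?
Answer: I*sqrt(48797) ≈ 220.9*I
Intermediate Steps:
H = -80319 (H = 12 + 3*(-26777) = 12 - 80331 = -80319)
sqrt(H + 31522) = sqrt(-80319 + 31522) = sqrt(-48797) = I*sqrt(48797)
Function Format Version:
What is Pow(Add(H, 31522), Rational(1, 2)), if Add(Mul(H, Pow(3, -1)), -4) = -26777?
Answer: Mul(I, Pow(48797, Rational(1, 2))) ≈ Mul(220.90, I)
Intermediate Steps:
H = -80319 (H = Add(12, Mul(3, -26777)) = Add(12, -80331) = -80319)
Pow(Add(H, 31522), Rational(1, 2)) = Pow(Add(-80319, 31522), Rational(1, 2)) = Pow(-48797, Rational(1, 2)) = Mul(I, Pow(48797, Rational(1, 2)))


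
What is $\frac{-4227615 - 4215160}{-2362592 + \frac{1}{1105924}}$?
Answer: $\frac{9337067499100}{2612847195007} \approx 3.5735$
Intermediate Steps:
$\frac{-4227615 - 4215160}{-2362592 + \frac{1}{1105924}} = - \frac{8442775}{-2362592 + \frac{1}{1105924}} = - \frac{8442775}{- \frac{2612847195007}{1105924}} = \left(-8442775\right) \left(- \frac{1105924}{2612847195007}\right) = \frac{9337067499100}{2612847195007}$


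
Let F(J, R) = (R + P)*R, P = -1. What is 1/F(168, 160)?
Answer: 1/25440 ≈ 3.9308e-5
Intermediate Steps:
F(J, R) = R*(-1 + R) (F(J, R) = (R - 1)*R = (-1 + R)*R = R*(-1 + R))
1/F(168, 160) = 1/(160*(-1 + 160)) = 1/(160*159) = 1/25440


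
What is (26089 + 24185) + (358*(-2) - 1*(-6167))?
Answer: 55725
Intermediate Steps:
(26089 + 24185) + (358*(-2) - 1*(-6167)) = 50274 + (-716 + 6167) = 50274 + 5451 = 55725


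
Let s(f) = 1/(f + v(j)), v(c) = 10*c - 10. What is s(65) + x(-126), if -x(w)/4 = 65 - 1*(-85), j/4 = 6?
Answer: -176999/295 ≈ -600.00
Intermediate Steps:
j = 24 (j = 4*6 = 24)
v(c) = -10 + 10*c
x(w) = -600 (x(w) = -4*(65 - 1*(-85)) = -4*(65 + 85) = -4*150 = -600)
s(f) = 1/(230 + f) (s(f) = 1/(f + (-10 + 10*24)) = 1/(f + (-10 + 240)) = 1/(f + 230) = 1/(230 + f))
s(65) + x(-126) = 1/(230 + 65) - 600 = 1/295 - 600 = -176999/295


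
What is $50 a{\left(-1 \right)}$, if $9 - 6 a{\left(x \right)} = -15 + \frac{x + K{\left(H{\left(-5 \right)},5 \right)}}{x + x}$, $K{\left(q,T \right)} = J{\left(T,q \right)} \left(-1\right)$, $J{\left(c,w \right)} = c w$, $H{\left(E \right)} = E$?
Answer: $300$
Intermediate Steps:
$K{\left(q,T \right)} = - T q$ ($K{\left(q,T \right)} = T q \left(-1\right) = - T q$)
$a{\left(x \right)} = 4 - \frac{25 + x}{12 x}$ ($a{\left(x \right)} = \frac{3}{2} - \frac{-15 + \frac{x - 5 \left(-5\right)}{x + x}}{6} = \frac{3}{2} - \frac{-15 + \frac{x + 25}{2 x}}{6} = \frac{3}{2} - \frac{-15 + \left(25 + x\right) \frac{1}{2 x}}{6} = \frac{3}{2} - \frac{-15 + \frac{25 + x}{2 x}}{6} = \frac{3}{2} + \left(\frac{5}{2} - \frac{25 + x}{12 x}\right) = 4 - \frac{25 + x}{12 x}$)
$50 a{\left(-1 \right)} = 50 \frac{-25 + 47 \left(-1\right)}{12 \left(-1\right)} = 50 \cdot \frac{1}{12} \left(-1\right) \left(-25 - 47\right) = 50 \cdot \frac{1}{12} \left(-1\right) \left(-72\right) = 50 \cdot 6 = 300$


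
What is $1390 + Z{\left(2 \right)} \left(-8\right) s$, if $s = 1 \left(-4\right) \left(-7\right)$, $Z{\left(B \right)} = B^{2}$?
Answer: $494$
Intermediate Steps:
$s = 28$ ($s = \left(-4\right) \left(-7\right) = 28$)
$1390 + Z{\left(2 \right)} \left(-8\right) s = 1390 + 2^{2} \left(-8\right) 28 = 1390 + 4 \left(-8\right) 28 = 1390 - 896 = 494$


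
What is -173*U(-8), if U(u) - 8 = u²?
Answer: -12456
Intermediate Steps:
U(u) = 8 + u²
-173*U(-8) = -173*(8 + (-8)²) = -173*(8 + 64) = -173*72 = -12456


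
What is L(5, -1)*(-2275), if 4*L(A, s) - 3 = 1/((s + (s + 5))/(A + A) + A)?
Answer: -384475/212 ≈ -1813.6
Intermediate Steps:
L(A, s) = ¾ + 1/(4*(A + (5 + 2*s)/(2*A))) (L(A, s) = ¾ + 1/(4*((s + (s + 5))/(A + A) + A)) = ¾ + 1/(4*((s + (5 + s))/((2*A)) + A)) = ¾ + 1/(4*((5 + 2*s)*(1/(2*A)) + A)) = ¾ + 1/(4*((5 + 2*s)/(2*A) + A)) = ¾ + 1/(4*(A + (5 + 2*s)/(2*A))))
L(5, -1)*(-2275) = ((15 + 2*5 + 6*(-1) + 6*5²)/(4*(5 + 2*(-1) + 2*5²)))*(-2275) = ((15 + 10 - 6 + 6*25)/(4*(5 - 2 + 2*25)))*(-2275) = ((15 + 10 - 6 + 150)/(4*(5 - 2 + 50)))*(-2275) = ((¼)*169/53)*(-2275) = ((¼)*(1/53)*169)*(-2275) = (169/212)*(-2275) = -384475/212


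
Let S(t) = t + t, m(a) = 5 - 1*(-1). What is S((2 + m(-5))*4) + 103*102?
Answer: 10570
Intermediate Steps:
m(a) = 6 (m(a) = 5 + 1 = 6)
S(t) = 2*t
S((2 + m(-5))*4) + 103*102 = 2*((2 + 6)*4) + 103*102 = 2*(8*4) + 10506 = 2*32 + 10506 = 64 + 10506 = 10570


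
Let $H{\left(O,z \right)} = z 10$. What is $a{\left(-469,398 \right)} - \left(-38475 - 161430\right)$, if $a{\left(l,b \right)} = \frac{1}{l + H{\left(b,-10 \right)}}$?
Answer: $\frac{113745944}{569} \approx 1.9991 \cdot 10^{5}$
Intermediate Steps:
$H{\left(O,z \right)} = 10 z$
$a{\left(l,b \right)} = \frac{1}{-100 + l}$ ($a{\left(l,b \right)} = \frac{1}{l + 10 \left(-10\right)} = \frac{1}{l - 100} = \frac{1}{-100 + l}$)
$a{\left(-469,398 \right)} - \left(-38475 - 161430\right) = \frac{1}{-100 - 469} - \left(-38475 - 161430\right) = \frac{1}{-569} - -199905 = - \frac{1}{569} + 199905 = \frac{113745944}{569}$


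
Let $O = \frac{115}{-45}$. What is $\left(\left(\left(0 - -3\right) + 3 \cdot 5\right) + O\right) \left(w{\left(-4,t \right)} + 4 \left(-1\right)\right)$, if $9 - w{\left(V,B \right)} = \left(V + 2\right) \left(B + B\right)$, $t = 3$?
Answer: $\frac{2363}{9} \approx 262.56$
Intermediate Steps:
$w{\left(V,B \right)} = 9 - 2 B \left(2 + V\right)$ ($w{\left(V,B \right)} = 9 - \left(V + 2\right) \left(B + B\right) = 9 - \left(2 + V\right) 2 B = 9 - 2 B \left(2 + V\right)$)
$O = - \frac{23}{9}$ ($O = 115 \left(- \frac{1}{45}\right) = - \frac{23}{9} \approx -2.5556$)
$\left(\left(\left(0 - -3\right) + 3 \cdot 5\right) + O\right) \left(w{\left(-4,t \right)} + 4 \left(-1\right)\right) = \left(\left(\left(0 - -3\right) + 3 \cdot 5\right) - \frac{23}{9}\right) \left(\left(9 - 12 - 6 \left(-4\right)\right) + 4 \left(-1\right)\right) = \left(\left(\left(0 + 3\right) + 15\right) - \frac{23}{9}\right) \left(\left(9 - 12 + 24\right) - 4\right) = \left(\left(3 + 15\right) - \frac{23}{9}\right) \left(21 - 4\right) = \left(18 - \frac{23}{9}\right) 17 = \frac{139}{9} \cdot 17 = \frac{2363}{9}$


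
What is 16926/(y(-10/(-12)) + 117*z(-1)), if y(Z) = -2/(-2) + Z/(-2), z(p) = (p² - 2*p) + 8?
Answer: 203112/15451 ≈ 13.146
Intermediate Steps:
z(p) = 8 + p² - 2*p
y(Z) = 1 - Z/2 (y(Z) = -2*(-½) + Z*(-½) = 1 - Z/2)
16926/(y(-10/(-12)) + 117*z(-1)) = 16926/((1 - (-5)/(-12)) + 117*(8 + (-1)² - 2*(-1))) = 16926/((1 - (-5)*(-1)/12) + 117*(8 + 1 + 2)) = 16926/((1 - ½*⅚) + 117*11) = 16926/((1 - 5/12) + 1287) = 16926/(7/12 + 1287) = 16926/(15451/12) = 16926*(12/15451) = 203112/15451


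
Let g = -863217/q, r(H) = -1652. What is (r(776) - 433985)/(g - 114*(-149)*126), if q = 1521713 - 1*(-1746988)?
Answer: -52739522131/259103358897 ≈ -0.20355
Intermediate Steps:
q = 3268701 (q = 1521713 + 1746988 = 3268701)
g = -31971/121063 (g = -863217/3268701 = -863217*1/3268701 = -31971/121063 ≈ -0.26409)
(r(776) - 433985)/(g - 114*(-149)*126) = (-1652 - 433985)/(-31971/121063 - 114*(-149)*126) = -435637/(-31971/121063 + 16986*126) = -435637/(-31971/121063 + 2140236) = -435637/259103358897/121063 = -435637*121063/259103358897 = -52739522131/259103358897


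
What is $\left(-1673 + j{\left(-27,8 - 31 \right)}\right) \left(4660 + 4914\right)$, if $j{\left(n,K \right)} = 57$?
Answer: $-15471584$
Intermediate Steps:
$\left(-1673 + j{\left(-27,8 - 31 \right)}\right) \left(4660 + 4914\right) = \left(-1673 + 57\right) \left(4660 + 4914\right) = \left(-1616\right) 9574 = -15471584$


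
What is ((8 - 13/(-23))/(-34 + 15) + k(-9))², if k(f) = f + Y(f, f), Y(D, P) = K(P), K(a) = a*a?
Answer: 977625289/190969 ≈ 5119.3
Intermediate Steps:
K(a) = a²
Y(D, P) = P²
k(f) = f + f²
((8 - 13/(-23))/(-34 + 15) + k(-9))² = ((8 - 13/(-23))/(-34 + 15) - 9*(1 - 9))² = ((8 - 13*(-1/23))/(-19) - 9*(-8))² = ((8 + 13/23)*(-1/19) + 72)² = ((197/23)*(-1/19) + 72)² = (-197/437 + 72)² = (31267/437)² = 977625289/190969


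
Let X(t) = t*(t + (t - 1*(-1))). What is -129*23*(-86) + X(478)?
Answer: 712608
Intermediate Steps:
X(t) = t*(1 + 2*t) (X(t) = t*(t + (t + 1)) = t*(t + (1 + t)) = t*(1 + 2*t))
-129*23*(-86) + X(478) = -129*23*(-86) + 478*(1 + 2*478) = -2967*(-86) + 478*(1 + 956) = 255162 + 478*957 = 255162 + 457446 = 712608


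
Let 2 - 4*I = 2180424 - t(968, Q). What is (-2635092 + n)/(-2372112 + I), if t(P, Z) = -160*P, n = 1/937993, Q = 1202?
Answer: 988679140142/1109059473375 ≈ 0.89146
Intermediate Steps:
n = 1/937993 ≈ 1.0661e-6
I = -1167651/2 (I = 1/2 - (2180424 - (-160)*968)/4 = 1/2 - (2180424 - 1*(-154880))/4 = 1/2 - (2180424 + 154880)/4 = 1/2 - 1/4*2335304 = 1/2 - 583826 = -1167651/2 ≈ -5.8383e+5)
(-2635092 + n)/(-2372112 + I) = (-2635092 + 1/937993)/(-2372112 - 1167651/2) = -2471697850355/(937993*(-5911875/2)) = -2471697850355/937993*(-2/5911875) = 988679140142/1109059473375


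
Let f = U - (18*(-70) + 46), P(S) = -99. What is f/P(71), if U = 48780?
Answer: -49994/99 ≈ -504.99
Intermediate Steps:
f = 49994 (f = 48780 - (18*(-70) + 46) = 48780 - (-1260 + 46) = 48780 - 1*(-1214) = 48780 + 1214 = 49994)
f/P(71) = 49994/(-99) = 49994*(-1/99) = -49994/99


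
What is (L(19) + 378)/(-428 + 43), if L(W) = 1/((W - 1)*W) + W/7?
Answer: -911437/921690 ≈ -0.98888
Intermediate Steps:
L(W) = W/7 + 1/(W*(-1 + W)) (L(W) = 1/((-1 + W)*W) + W*(⅐) = 1/(W*(-1 + W)) + W/7 = W/7 + 1/(W*(-1 + W)))
(L(19) + 378)/(-428 + 43) = ((⅐)*(7 + 19³ - 1*19²)/(19*(-1 + 19)) + 378)/(-428 + 43) = ((⅐)*(1/19)*(7 + 6859 - 1*361)/18 + 378)/(-385) = ((⅐)*(1/19)*(1/18)*(7 + 6859 - 361) + 378)*(-1/385) = ((⅐)*(1/19)*(1/18)*6505 + 378)*(-1/385) = (6505/2394 + 378)*(-1/385) = (911437/2394)*(-1/385) = -911437/921690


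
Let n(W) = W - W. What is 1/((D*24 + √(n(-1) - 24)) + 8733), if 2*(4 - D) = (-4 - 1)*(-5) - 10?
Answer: 2883/24935075 - 2*I*√6/74805225 ≈ 0.00011562 - 6.549e-8*I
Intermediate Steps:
n(W) = 0
D = -7/2 (D = 4 - ((-4 - 1)*(-5) - 10)/2 = 4 - (-5*(-5) - 10)/2 = 4 - (25 - 10)/2 = 4 - ½*15 = 4 - 15/2 = -7/2 ≈ -3.5000)
1/((D*24 + √(n(-1) - 24)) + 8733) = 1/((-7/2*24 + √(0 - 24)) + 8733) = 1/((-84 + √(-24)) + 8733) = 1/((-84 + 2*I*√6) + 8733) = 1/(8649 + 2*I*√6)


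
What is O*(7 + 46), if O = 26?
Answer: 1378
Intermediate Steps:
O*(7 + 46) = 26*(7 + 46) = 26*53 = 1378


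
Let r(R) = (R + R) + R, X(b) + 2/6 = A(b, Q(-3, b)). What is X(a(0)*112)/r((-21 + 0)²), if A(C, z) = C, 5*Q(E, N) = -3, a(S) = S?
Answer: -1/3969 ≈ -0.00025195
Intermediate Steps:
Q(E, N) = -⅗ (Q(E, N) = (⅕)*(-3) = -⅗)
X(b) = -⅓ + b
r(R) = 3*R (r(R) = 2*R + R = 3*R)
X(a(0)*112)/r((-21 + 0)²) = (-⅓ + 0*112)/((3*(-21 + 0)²)) = (-⅓ + 0)/((3*(-21)²)) = -1/(3*(3*441)) = -⅓/1323 = -⅓*1/1323 = -1/3969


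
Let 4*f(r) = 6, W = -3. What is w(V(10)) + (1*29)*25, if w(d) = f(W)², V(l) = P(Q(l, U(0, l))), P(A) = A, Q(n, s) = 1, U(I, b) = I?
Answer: 2909/4 ≈ 727.25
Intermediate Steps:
f(r) = 3/2 (f(r) = (¼)*6 = 3/2)
V(l) = 1
w(d) = 9/4 (w(d) = (3/2)² = 9/4)
w(V(10)) + (1*29)*25 = 9/4 + (1*29)*25 = 9/4 + 29*25 = 9/4 + 725 = 2909/4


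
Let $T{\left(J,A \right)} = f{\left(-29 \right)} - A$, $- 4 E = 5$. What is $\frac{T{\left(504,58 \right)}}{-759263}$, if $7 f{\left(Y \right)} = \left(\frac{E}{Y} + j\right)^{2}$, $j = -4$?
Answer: $\frac{5252455}{71516500496} \approx 7.3444 \cdot 10^{-5}$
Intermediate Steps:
$E = - \frac{5}{4}$ ($E = \left(- \frac{1}{4}\right) 5 = - \frac{5}{4} \approx -1.25$)
$f{\left(Y \right)} = \frac{\left(-4 - \frac{5}{4 Y}\right)^{2}}{7}$ ($f{\left(Y \right)} = \frac{\left(- \frac{5}{4 Y} - 4\right)^{2}}{7} = \frac{\left(-4 - \frac{5}{4 Y}\right)^{2}}{7}$)
$T{\left(J,A \right)} = \frac{210681}{94192} - A$ ($T{\left(J,A \right)} = \frac{\left(5 + 16 \left(-29\right)\right)^{2}}{112 \cdot 841} - A = \frac{1}{112} \cdot \frac{1}{841} \left(5 - 464\right)^{2} - A = \frac{1}{112} \cdot \frac{1}{841} \left(-459\right)^{2} - A = \frac{1}{112} \cdot \frac{1}{841} \cdot 210681 - A = \frac{210681}{94192} - A$)
$\frac{T{\left(504,58 \right)}}{-759263} = \frac{\frac{210681}{94192} - 58}{-759263} = \left(\frac{210681}{94192} - 58\right) \left(- \frac{1}{759263}\right) = \left(- \frac{5252455}{94192}\right) \left(- \frac{1}{759263}\right) = \frac{5252455}{71516500496}$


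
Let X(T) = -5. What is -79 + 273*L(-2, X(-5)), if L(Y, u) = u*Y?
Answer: 2651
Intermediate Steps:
L(Y, u) = Y*u
-79 + 273*L(-2, X(-5)) = -79 + 273*(-2*(-5)) = -79 + 273*10 = -79 + 2730 = 2651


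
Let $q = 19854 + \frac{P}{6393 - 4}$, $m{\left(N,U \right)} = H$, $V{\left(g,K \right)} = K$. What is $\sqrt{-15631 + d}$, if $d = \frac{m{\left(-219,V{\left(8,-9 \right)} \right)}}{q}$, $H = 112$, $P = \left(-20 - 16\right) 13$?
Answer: $\frac{i \sqrt{6986227312751830255}}{21141123} \approx 125.02 i$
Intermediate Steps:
$P = -468$ ($P = \left(-36\right) 13 = -468$)
$m{\left(N,U \right)} = 112$
$q = \frac{126846738}{6389}$ ($q = 19854 - \frac{468}{6393 - 4} = 19854 - \frac{468}{6389} = \frac{126846738}{6389} \approx 19854.0$)
$d = \frac{357784}{63423369}$ ($d = \frac{112}{\frac{126846738}{6389}} = 112 \cdot \frac{6389}{126846738} = \frac{357784}{63423369} \approx 0.0056412$)
$\sqrt{-15631 + d} = \sqrt{-15631 + \frac{357784}{63423369}} = \sqrt{- \frac{991370323055}{63423369}} = \frac{i \sqrt{6986227312751830255}}{21141123}$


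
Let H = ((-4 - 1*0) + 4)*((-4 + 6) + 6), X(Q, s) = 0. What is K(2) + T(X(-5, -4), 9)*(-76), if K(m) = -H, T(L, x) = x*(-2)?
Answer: 1368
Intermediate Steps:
T(L, x) = -2*x
H = 0 (H = ((-4 + 0) + 4)*(2 + 6) = (-4 + 4)*8 = 0*8 = 0)
K(m) = 0 (K(m) = -1*0 = 0)
K(2) + T(X(-5, -4), 9)*(-76) = 0 - 2*9*(-76) = 0 - 18*(-76) = 0 + 1368 = 1368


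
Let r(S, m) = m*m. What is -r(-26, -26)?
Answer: -676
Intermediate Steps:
r(S, m) = m²
-r(-26, -26) = -1*(-26)² = -1*676 = -676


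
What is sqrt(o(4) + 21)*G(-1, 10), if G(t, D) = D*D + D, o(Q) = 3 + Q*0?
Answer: 220*sqrt(6) ≈ 538.89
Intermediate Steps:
o(Q) = 3 (o(Q) = 3 + 0 = 3)
G(t, D) = D + D**2 (G(t, D) = D**2 + D = D + D**2)
sqrt(o(4) + 21)*G(-1, 10) = sqrt(3 + 21)*(10*(1 + 10)) = sqrt(24)*(10*11) = (2*sqrt(6))*110 = 220*sqrt(6)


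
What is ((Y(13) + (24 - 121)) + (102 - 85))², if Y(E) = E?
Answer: 4489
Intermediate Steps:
((Y(13) + (24 - 121)) + (102 - 85))² = ((13 + (24 - 121)) + (102 - 85))² = ((13 - 97) + 17)² = (-84 + 17)² = (-67)² = 4489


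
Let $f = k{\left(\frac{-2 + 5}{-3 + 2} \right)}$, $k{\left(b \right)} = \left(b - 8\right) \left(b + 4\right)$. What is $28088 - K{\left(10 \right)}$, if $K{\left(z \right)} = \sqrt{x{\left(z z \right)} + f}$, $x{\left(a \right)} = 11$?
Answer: $28088$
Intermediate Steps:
$k{\left(b \right)} = \left(-8 + b\right) \left(4 + b\right)$
$f = -11$ ($f = -32 + \left(\frac{-2 + 5}{-3 + 2}\right)^{2} - 4 \frac{-2 + 5}{-3 + 2} = -32 + \left(\frac{3}{-1}\right)^{2} - 4 \frac{3}{-1} = -32 + \left(3 \left(-1\right)\right)^{2} - 4 \cdot 3 \left(-1\right) = -32 + \left(-3\right)^{2} - -12 = -32 + 9 + 12 = -11$)
$K{\left(z \right)} = 0$ ($K{\left(z \right)} = \sqrt{11 - 11} = \sqrt{0} = 0$)
$28088 - K{\left(10 \right)} = 28088 - 0 = 28088 + 0 = 28088$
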